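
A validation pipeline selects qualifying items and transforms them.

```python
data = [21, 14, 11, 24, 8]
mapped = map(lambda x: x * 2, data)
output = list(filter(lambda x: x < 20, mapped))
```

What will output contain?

Step 1: Map x * 2:
  21 -> 42
  14 -> 28
  11 -> 22
  24 -> 48
  8 -> 16
Step 2: Filter for < 20:
  42: removed
  28: removed
  22: removed
  48: removed
  16: kept
Therefore output = [16].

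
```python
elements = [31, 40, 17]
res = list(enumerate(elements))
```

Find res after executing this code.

Step 1: enumerate pairs each element with its index:
  (0, 31)
  (1, 40)
  (2, 17)
Therefore res = [(0, 31), (1, 40), (2, 17)].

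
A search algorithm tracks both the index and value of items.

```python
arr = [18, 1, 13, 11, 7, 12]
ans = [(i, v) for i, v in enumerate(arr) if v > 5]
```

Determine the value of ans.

Step 1: Filter enumerate([18, 1, 13, 11, 7, 12]) keeping v > 5:
  (0, 18): 18 > 5, included
  (1, 1): 1 <= 5, excluded
  (2, 13): 13 > 5, included
  (3, 11): 11 > 5, included
  (4, 7): 7 > 5, included
  (5, 12): 12 > 5, included
Therefore ans = [(0, 18), (2, 13), (3, 11), (4, 7), (5, 12)].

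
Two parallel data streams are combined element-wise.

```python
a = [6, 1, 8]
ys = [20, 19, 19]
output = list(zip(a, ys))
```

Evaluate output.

Step 1: zip pairs elements at same index:
  Index 0: (6, 20)
  Index 1: (1, 19)
  Index 2: (8, 19)
Therefore output = [(6, 20), (1, 19), (8, 19)].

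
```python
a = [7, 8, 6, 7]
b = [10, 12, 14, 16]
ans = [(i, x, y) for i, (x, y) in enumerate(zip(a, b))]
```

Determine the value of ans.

Step 1: enumerate(zip(a, b)) gives index with paired elements:
  i=0: (7, 10)
  i=1: (8, 12)
  i=2: (6, 14)
  i=3: (7, 16)
Therefore ans = [(0, 7, 10), (1, 8, 12), (2, 6, 14), (3, 7, 16)].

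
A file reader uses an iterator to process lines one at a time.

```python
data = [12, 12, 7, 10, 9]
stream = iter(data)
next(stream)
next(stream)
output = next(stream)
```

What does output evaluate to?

Step 1: Create iterator over [12, 12, 7, 10, 9].
Step 2: next() consumes 12.
Step 3: next() consumes 12.
Step 4: next() returns 7.
Therefore output = 7.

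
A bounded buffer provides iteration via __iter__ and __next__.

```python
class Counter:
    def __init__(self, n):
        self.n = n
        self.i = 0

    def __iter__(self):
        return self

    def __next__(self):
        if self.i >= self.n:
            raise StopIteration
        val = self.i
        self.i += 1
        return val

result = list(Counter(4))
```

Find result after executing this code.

Step 1: Counter(4) creates an iterator counting 0 to 3.
Step 2: list() consumes all values: [0, 1, 2, 3].
Therefore result = [0, 1, 2, 3].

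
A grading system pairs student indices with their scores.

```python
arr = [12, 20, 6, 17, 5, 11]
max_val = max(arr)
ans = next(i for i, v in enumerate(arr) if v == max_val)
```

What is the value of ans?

Step 1: max([12, 20, 6, 17, 5, 11]) = 20.
Step 2: Find first index where value == 20:
  Index 0: 12 != 20
  Index 1: 20 == 20, found!
Therefore ans = 1.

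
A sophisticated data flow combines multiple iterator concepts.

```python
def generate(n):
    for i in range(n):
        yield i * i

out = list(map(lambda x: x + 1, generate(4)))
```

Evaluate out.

Step 1: generate(4) yields squares: [0, 1, 4, 9].
Step 2: map adds 1 to each: [1, 2, 5, 10].
Therefore out = [1, 2, 5, 10].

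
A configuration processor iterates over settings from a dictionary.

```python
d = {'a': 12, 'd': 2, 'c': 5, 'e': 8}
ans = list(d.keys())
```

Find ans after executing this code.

Step 1: d.keys() returns the dictionary keys in insertion order.
Therefore ans = ['a', 'd', 'c', 'e'].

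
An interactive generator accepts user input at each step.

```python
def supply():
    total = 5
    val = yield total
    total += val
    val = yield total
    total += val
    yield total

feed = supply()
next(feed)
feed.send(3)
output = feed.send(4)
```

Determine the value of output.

Step 1: next() -> yield total=5.
Step 2: send(3) -> val=3, total = 5+3 = 8, yield 8.
Step 3: send(4) -> val=4, total = 8+4 = 12, yield 12.
Therefore output = 12.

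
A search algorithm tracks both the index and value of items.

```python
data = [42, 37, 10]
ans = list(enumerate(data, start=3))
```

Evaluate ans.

Step 1: enumerate with start=3:
  (3, 42)
  (4, 37)
  (5, 10)
Therefore ans = [(3, 42), (4, 37), (5, 10)].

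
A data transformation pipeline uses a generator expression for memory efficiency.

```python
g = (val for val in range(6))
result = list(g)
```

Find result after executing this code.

Step 1: Generator expression iterates range(6): [0, 1, 2, 3, 4, 5].
Step 2: list() collects all values.
Therefore result = [0, 1, 2, 3, 4, 5].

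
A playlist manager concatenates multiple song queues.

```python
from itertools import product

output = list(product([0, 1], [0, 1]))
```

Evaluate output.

Step 1: product([0, 1], [0, 1]) gives all pairs:
  (0, 0)
  (0, 1)
  (1, 0)
  (1, 1)
Therefore output = [(0, 0), (0, 1), (1, 0), (1, 1)].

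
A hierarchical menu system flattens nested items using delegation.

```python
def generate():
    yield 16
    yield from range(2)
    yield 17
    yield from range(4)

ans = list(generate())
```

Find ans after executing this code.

Step 1: Trace yields in order:
  yield 16
  yield 0
  yield 1
  yield 17
  yield 0
  yield 1
  yield 2
  yield 3
Therefore ans = [16, 0, 1, 17, 0, 1, 2, 3].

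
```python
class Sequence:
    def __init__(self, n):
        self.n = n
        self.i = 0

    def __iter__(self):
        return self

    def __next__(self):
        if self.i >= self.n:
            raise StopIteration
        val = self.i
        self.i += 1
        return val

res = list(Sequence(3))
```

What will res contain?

Step 1: Sequence(3) creates an iterator counting 0 to 2.
Step 2: list() consumes all values: [0, 1, 2].
Therefore res = [0, 1, 2].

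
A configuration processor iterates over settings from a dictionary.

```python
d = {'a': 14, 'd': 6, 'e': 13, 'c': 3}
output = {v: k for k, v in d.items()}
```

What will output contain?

Step 1: Invert dict (swap keys and values):
  'a': 14 -> 14: 'a'
  'd': 6 -> 6: 'd'
  'e': 13 -> 13: 'e'
  'c': 3 -> 3: 'c'
Therefore output = {14: 'a', 6: 'd', 13: 'e', 3: 'c'}.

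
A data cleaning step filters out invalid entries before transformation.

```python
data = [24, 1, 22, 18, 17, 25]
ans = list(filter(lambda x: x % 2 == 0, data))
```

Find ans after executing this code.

Step 1: Filter elements divisible by 2:
  24 % 2 = 0: kept
  1 % 2 = 1: removed
  22 % 2 = 0: kept
  18 % 2 = 0: kept
  17 % 2 = 1: removed
  25 % 2 = 1: removed
Therefore ans = [24, 22, 18].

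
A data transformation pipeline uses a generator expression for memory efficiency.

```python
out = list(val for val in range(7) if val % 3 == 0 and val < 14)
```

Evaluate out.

Step 1: Filter range(7) where val % 3 == 0 and val < 14:
  val=0: both conditions met, included
  val=1: excluded (1 % 3 != 0)
  val=2: excluded (2 % 3 != 0)
  val=3: both conditions met, included
  val=4: excluded (4 % 3 != 0)
  val=5: excluded (5 % 3 != 0)
  val=6: both conditions met, included
Therefore out = [0, 3, 6].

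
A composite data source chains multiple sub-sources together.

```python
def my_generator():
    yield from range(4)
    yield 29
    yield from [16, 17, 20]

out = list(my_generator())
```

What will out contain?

Step 1: Trace yields in order:
  yield 0
  yield 1
  yield 2
  yield 3
  yield 29
  yield 16
  yield 17
  yield 20
Therefore out = [0, 1, 2, 3, 29, 16, 17, 20].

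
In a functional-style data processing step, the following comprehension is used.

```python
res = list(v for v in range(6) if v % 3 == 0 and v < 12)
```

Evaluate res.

Step 1: Filter range(6) where v % 3 == 0 and v < 12:
  v=0: both conditions met, included
  v=1: excluded (1 % 3 != 0)
  v=2: excluded (2 % 3 != 0)
  v=3: both conditions met, included
  v=4: excluded (4 % 3 != 0)
  v=5: excluded (5 % 3 != 0)
Therefore res = [0, 3].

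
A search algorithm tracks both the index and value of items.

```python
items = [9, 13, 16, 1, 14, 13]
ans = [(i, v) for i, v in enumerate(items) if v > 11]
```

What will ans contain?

Step 1: Filter enumerate([9, 13, 16, 1, 14, 13]) keeping v > 11:
  (0, 9): 9 <= 11, excluded
  (1, 13): 13 > 11, included
  (2, 16): 16 > 11, included
  (3, 1): 1 <= 11, excluded
  (4, 14): 14 > 11, included
  (5, 13): 13 > 11, included
Therefore ans = [(1, 13), (2, 16), (4, 14), (5, 13)].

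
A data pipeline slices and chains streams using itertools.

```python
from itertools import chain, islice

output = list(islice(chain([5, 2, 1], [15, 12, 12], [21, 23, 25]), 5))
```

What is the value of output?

Step 1: chain([5, 2, 1], [15, 12, 12], [21, 23, 25]) = [5, 2, 1, 15, 12, 12, 21, 23, 25].
Step 2: islice takes first 5 elements: [5, 2, 1, 15, 12].
Therefore output = [5, 2, 1, 15, 12].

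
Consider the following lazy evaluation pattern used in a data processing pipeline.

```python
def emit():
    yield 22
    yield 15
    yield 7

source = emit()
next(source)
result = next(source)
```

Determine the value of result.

Step 1: emit() creates a generator.
Step 2: next(source) yields 22 (consumed and discarded).
Step 3: next(source) yields 15, assigned to result.
Therefore result = 15.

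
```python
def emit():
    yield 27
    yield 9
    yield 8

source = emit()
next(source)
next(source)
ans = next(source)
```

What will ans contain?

Step 1: emit() creates a generator.
Step 2: next(source) yields 27 (consumed and discarded).
Step 3: next(source) yields 9 (consumed and discarded).
Step 4: next(source) yields 8, assigned to ans.
Therefore ans = 8.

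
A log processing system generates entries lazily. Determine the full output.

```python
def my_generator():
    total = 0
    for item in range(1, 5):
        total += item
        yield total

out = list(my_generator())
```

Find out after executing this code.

Step 1: Generator accumulates running sum:
  item=1: total = 1, yield 1
  item=2: total = 3, yield 3
  item=3: total = 6, yield 6
  item=4: total = 10, yield 10
Therefore out = [1, 3, 6, 10].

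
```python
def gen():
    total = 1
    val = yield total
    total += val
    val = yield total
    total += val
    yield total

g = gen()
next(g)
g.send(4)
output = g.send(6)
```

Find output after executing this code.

Step 1: next() -> yield total=1.
Step 2: send(4) -> val=4, total = 1+4 = 5, yield 5.
Step 3: send(6) -> val=6, total = 5+6 = 11, yield 11.
Therefore output = 11.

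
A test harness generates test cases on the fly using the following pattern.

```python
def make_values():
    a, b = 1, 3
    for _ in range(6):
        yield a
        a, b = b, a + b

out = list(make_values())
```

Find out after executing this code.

Step 1: Fibonacci-like sequence starting with a=1, b=3:
  Iteration 1: yield a=1, then a,b = 3,4
  Iteration 2: yield a=3, then a,b = 4,7
  Iteration 3: yield a=4, then a,b = 7,11
  Iteration 4: yield a=7, then a,b = 11,18
  Iteration 5: yield a=11, then a,b = 18,29
  Iteration 6: yield a=18, then a,b = 29,47
Therefore out = [1, 3, 4, 7, 11, 18].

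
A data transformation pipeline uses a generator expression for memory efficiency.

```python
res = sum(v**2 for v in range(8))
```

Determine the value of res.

Step 1: Compute v**2 for each v in range(8):
  v=0: 0**2 = 0
  v=1: 1**2 = 1
  v=2: 2**2 = 4
  v=3: 3**2 = 9
  v=4: 4**2 = 16
  v=5: 5**2 = 25
  v=6: 6**2 = 36
  v=7: 7**2 = 49
Step 2: sum = 0 + 1 + 4 + 9 + 16 + 25 + 36 + 49 = 140.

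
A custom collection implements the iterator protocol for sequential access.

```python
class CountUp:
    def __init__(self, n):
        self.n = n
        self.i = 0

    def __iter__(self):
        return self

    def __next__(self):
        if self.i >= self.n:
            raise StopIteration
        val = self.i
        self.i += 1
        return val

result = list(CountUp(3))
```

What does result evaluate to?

Step 1: CountUp(3) creates an iterator counting 0 to 2.
Step 2: list() consumes all values: [0, 1, 2].
Therefore result = [0, 1, 2].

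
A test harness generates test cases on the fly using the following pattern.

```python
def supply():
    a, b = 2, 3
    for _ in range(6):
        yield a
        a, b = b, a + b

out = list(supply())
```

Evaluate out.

Step 1: Fibonacci-like sequence starting with a=2, b=3:
  Iteration 1: yield a=2, then a,b = 3,5
  Iteration 2: yield a=3, then a,b = 5,8
  Iteration 3: yield a=5, then a,b = 8,13
  Iteration 4: yield a=8, then a,b = 13,21
  Iteration 5: yield a=13, then a,b = 21,34
  Iteration 6: yield a=21, then a,b = 34,55
Therefore out = [2, 3, 5, 8, 13, 21].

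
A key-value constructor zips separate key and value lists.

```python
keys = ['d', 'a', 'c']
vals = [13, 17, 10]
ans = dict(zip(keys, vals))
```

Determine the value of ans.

Step 1: zip pairs keys with values:
  'd' -> 13
  'a' -> 17
  'c' -> 10
Therefore ans = {'d': 13, 'a': 17, 'c': 10}.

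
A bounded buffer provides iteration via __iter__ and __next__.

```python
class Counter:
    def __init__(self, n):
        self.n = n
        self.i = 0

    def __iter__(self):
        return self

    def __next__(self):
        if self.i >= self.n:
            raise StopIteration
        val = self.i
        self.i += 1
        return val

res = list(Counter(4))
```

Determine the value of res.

Step 1: Counter(4) creates an iterator counting 0 to 3.
Step 2: list() consumes all values: [0, 1, 2, 3].
Therefore res = [0, 1, 2, 3].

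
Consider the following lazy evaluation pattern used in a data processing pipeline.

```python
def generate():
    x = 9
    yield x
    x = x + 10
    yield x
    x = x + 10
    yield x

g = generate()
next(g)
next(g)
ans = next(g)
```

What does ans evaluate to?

Step 1: Trace through generator execution:
  Yield 1: x starts at 9, yield 9
  Yield 2: x = 9 + 10 = 19, yield 19
  Yield 3: x = 19 + 10 = 29, yield 29
Step 2: First next() gets 9, second next() gets the second value, third next() yields 29.
Therefore ans = 29.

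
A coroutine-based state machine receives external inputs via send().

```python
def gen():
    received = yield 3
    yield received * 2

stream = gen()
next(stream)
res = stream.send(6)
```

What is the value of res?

Step 1: next(stream) advances to first yield, producing 3.
Step 2: send(6) resumes, received = 6.
Step 3: yield received * 2 = 6 * 2 = 12.
Therefore res = 12.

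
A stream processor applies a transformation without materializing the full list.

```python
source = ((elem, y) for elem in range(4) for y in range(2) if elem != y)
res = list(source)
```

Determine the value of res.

Step 1: Nested generator over range(4) x range(2) where elem != y:
  (0, 0): excluded (elem == y)
  (0, 1): included
  (1, 0): included
  (1, 1): excluded (elem == y)
  (2, 0): included
  (2, 1): included
  (3, 0): included
  (3, 1): included
Therefore res = [(0, 1), (1, 0), (2, 0), (2, 1), (3, 0), (3, 1)].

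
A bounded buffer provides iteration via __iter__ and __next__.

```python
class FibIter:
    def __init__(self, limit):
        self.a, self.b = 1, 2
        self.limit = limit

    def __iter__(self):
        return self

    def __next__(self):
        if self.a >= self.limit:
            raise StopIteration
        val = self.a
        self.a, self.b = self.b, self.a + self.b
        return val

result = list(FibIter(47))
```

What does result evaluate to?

Step 1: Fibonacci-like sequence (a=1, b=2) until >= 47:
  Yield 1, then a,b = 2,3
  Yield 2, then a,b = 3,5
  Yield 3, then a,b = 5,8
  Yield 5, then a,b = 8,13
  Yield 8, then a,b = 13,21
  Yield 13, then a,b = 21,34
  Yield 21, then a,b = 34,55
  Yield 34, then a,b = 55,89
Step 2: 55 >= 47, stop.
Therefore result = [1, 2, 3, 5, 8, 13, 21, 34].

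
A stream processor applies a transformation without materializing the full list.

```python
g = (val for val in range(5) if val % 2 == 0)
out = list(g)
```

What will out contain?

Step 1: Filter range(5) keeping only even values:
  val=0: even, included
  val=1: odd, excluded
  val=2: even, included
  val=3: odd, excluded
  val=4: even, included
Therefore out = [0, 2, 4].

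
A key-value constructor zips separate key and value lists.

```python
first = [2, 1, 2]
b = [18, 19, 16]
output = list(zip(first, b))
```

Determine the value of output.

Step 1: zip pairs elements at same index:
  Index 0: (2, 18)
  Index 1: (1, 19)
  Index 2: (2, 16)
Therefore output = [(2, 18), (1, 19), (2, 16)].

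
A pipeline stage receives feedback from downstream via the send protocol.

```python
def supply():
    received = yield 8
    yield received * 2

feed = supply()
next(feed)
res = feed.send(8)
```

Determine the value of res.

Step 1: next(feed) advances to first yield, producing 8.
Step 2: send(8) resumes, received = 8.
Step 3: yield received * 2 = 8 * 2 = 16.
Therefore res = 16.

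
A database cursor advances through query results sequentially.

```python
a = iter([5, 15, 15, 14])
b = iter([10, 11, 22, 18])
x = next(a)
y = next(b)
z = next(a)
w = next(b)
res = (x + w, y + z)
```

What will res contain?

Step 1: a iterates [5, 15, 15, 14], b iterates [10, 11, 22, 18].
Step 2: x = next(a) = 5, y = next(b) = 10.
Step 3: z = next(a) = 15, w = next(b) = 11.
Step 4: res = (5 + 11, 10 + 15) = (16, 25).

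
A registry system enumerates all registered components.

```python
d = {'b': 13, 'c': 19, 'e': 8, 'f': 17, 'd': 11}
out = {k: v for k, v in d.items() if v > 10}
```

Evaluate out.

Step 1: Filter items where value > 10:
  'b': 13 > 10: kept
  'c': 19 > 10: kept
  'e': 8 <= 10: removed
  'f': 17 > 10: kept
  'd': 11 > 10: kept
Therefore out = {'b': 13, 'c': 19, 'f': 17, 'd': 11}.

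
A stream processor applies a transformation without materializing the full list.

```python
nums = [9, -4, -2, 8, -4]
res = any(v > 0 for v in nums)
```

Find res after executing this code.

Step 1: Check v > 0 for each element in [9, -4, -2, 8, -4]:
  9 > 0: True
  -4 > 0: False
  -2 > 0: False
  8 > 0: True
  -4 > 0: False
Step 2: any() returns True.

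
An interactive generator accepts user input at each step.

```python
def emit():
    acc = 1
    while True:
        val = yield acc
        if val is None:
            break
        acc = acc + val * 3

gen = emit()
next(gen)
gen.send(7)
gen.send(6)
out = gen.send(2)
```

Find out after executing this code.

Step 1: next() -> yield acc=1.
Step 2: send(7) -> val=7, acc = 1 + 7*3 = 22, yield 22.
Step 3: send(6) -> val=6, acc = 22 + 6*3 = 40, yield 40.
Step 4: send(2) -> val=2, acc = 40 + 2*3 = 46, yield 46.
Therefore out = 46.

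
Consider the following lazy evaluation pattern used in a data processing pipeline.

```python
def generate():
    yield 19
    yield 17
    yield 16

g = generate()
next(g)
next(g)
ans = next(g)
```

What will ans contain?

Step 1: generate() creates a generator.
Step 2: next(g) yields 19 (consumed and discarded).
Step 3: next(g) yields 17 (consumed and discarded).
Step 4: next(g) yields 16, assigned to ans.
Therefore ans = 16.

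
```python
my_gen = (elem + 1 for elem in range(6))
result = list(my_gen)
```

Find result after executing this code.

Step 1: For each elem in range(6), compute elem+1:
  elem=0: 0+1 = 1
  elem=1: 1+1 = 2
  elem=2: 2+1 = 3
  elem=3: 3+1 = 4
  elem=4: 4+1 = 5
  elem=5: 5+1 = 6
Therefore result = [1, 2, 3, 4, 5, 6].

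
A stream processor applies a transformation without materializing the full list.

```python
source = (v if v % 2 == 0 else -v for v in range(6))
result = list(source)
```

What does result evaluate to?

Step 1: For each v in range(6), yield v if even, else -v:
  v=0: even, yield 0
  v=1: odd, yield -1
  v=2: even, yield 2
  v=3: odd, yield -3
  v=4: even, yield 4
  v=5: odd, yield -5
Therefore result = [0, -1, 2, -3, 4, -5].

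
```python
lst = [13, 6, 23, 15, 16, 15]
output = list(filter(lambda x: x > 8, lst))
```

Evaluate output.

Step 1: Filter elements > 8:
  13: kept
  6: removed
  23: kept
  15: kept
  16: kept
  15: kept
Therefore output = [13, 23, 15, 16, 15].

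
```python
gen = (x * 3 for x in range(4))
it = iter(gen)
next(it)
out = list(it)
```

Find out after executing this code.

Step 1: Generator produces [0, 3, 6, 9].
Step 2: next(it) consumes first element (0).
Step 3: list(it) collects remaining: [3, 6, 9].
Therefore out = [3, 6, 9].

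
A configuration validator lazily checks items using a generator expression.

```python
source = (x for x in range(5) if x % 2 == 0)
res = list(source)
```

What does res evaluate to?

Step 1: Filter range(5) keeping only even values:
  x=0: even, included
  x=1: odd, excluded
  x=2: even, included
  x=3: odd, excluded
  x=4: even, included
Therefore res = [0, 2, 4].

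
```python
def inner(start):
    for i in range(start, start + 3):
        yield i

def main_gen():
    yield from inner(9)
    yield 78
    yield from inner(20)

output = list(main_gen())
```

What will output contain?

Step 1: main_gen() delegates to inner(9):
  yield 9
  yield 10
  yield 11
Step 2: yield 78
Step 3: Delegates to inner(20):
  yield 20
  yield 21
  yield 22
Therefore output = [9, 10, 11, 78, 20, 21, 22].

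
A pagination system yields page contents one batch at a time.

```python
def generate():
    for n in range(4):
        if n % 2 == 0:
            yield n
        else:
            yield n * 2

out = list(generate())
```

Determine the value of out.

Step 1: For each n in range(4), yield n if even, else n*2:
  n=0 (even): yield 0
  n=1 (odd): yield 1*2 = 2
  n=2 (even): yield 2
  n=3 (odd): yield 3*2 = 6
Therefore out = [0, 2, 2, 6].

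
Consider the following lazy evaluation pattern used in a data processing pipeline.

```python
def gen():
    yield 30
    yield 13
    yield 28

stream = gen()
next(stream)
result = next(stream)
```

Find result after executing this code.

Step 1: gen() creates a generator.
Step 2: next(stream) yields 30 (consumed and discarded).
Step 3: next(stream) yields 13, assigned to result.
Therefore result = 13.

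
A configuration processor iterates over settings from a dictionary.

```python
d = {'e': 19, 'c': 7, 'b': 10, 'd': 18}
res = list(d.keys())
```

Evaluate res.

Step 1: d.keys() returns the dictionary keys in insertion order.
Therefore res = ['e', 'c', 'b', 'd'].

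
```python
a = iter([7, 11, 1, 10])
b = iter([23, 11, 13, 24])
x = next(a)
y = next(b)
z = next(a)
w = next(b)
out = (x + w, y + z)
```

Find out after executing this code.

Step 1: a iterates [7, 11, 1, 10], b iterates [23, 11, 13, 24].
Step 2: x = next(a) = 7, y = next(b) = 23.
Step 3: z = next(a) = 11, w = next(b) = 11.
Step 4: out = (7 + 11, 23 + 11) = (18, 34).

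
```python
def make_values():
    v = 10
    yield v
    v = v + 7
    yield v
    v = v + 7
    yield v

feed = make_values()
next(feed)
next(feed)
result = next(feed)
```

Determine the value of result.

Step 1: Trace through generator execution:
  Yield 1: v starts at 10, yield 10
  Yield 2: v = 10 + 7 = 17, yield 17
  Yield 3: v = 17 + 7 = 24, yield 24
Step 2: First next() gets 10, second next() gets the second value, third next() yields 24.
Therefore result = 24.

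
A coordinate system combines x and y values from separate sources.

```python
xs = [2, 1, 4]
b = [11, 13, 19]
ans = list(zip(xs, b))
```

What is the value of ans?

Step 1: zip pairs elements at same index:
  Index 0: (2, 11)
  Index 1: (1, 13)
  Index 2: (4, 19)
Therefore ans = [(2, 11), (1, 13), (4, 19)].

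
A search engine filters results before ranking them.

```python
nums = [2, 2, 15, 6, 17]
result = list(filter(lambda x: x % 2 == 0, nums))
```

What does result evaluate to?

Step 1: Filter elements divisible by 2:
  2 % 2 = 0: kept
  2 % 2 = 0: kept
  15 % 2 = 1: removed
  6 % 2 = 0: kept
  17 % 2 = 1: removed
Therefore result = [2, 2, 6].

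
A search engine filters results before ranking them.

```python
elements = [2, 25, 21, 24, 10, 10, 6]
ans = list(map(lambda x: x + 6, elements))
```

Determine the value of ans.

Step 1: Apply lambda x: x + 6 to each element:
  2 -> 8
  25 -> 31
  21 -> 27
  24 -> 30
  10 -> 16
  10 -> 16
  6 -> 12
Therefore ans = [8, 31, 27, 30, 16, 16, 12].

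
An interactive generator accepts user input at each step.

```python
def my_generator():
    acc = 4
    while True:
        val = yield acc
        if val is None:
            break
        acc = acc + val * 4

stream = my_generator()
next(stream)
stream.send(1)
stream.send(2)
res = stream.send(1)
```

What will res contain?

Step 1: next() -> yield acc=4.
Step 2: send(1) -> val=1, acc = 4 + 1*4 = 8, yield 8.
Step 3: send(2) -> val=2, acc = 8 + 2*4 = 16, yield 16.
Step 4: send(1) -> val=1, acc = 16 + 1*4 = 20, yield 20.
Therefore res = 20.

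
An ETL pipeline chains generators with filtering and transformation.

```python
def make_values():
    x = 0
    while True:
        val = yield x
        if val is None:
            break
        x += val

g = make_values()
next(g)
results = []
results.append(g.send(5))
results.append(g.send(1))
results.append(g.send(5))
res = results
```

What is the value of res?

Step 1: next(g) -> yield 0.
Step 2: send(5) -> x = 5, yield 5.
Step 3: send(1) -> x = 6, yield 6.
Step 4: send(5) -> x = 11, yield 11.
Therefore res = [5, 6, 11].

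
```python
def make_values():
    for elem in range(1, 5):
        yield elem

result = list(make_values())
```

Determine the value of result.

Step 1: The generator yields each value from range(1, 5).
Step 2: list() consumes all yields: [1, 2, 3, 4].
Therefore result = [1, 2, 3, 4].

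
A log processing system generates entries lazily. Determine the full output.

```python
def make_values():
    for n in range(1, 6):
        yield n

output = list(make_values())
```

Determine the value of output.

Step 1: The generator yields each value from range(1, 6).
Step 2: list() consumes all yields: [1, 2, 3, 4, 5].
Therefore output = [1, 2, 3, 4, 5].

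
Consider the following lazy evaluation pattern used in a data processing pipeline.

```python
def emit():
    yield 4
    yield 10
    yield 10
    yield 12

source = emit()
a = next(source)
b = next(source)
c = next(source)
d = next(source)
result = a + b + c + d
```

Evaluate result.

Step 1: Create generator and consume all values:
  a = next(source) = 4
  b = next(source) = 10
  c = next(source) = 10
  d = next(source) = 12
Step 2: result = 4 + 10 + 10 + 12 = 36.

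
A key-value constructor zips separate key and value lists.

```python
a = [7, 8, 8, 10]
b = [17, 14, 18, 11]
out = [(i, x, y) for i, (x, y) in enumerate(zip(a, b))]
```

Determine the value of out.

Step 1: enumerate(zip(a, b)) gives index with paired elements:
  i=0: (7, 17)
  i=1: (8, 14)
  i=2: (8, 18)
  i=3: (10, 11)
Therefore out = [(0, 7, 17), (1, 8, 14), (2, 8, 18), (3, 10, 11)].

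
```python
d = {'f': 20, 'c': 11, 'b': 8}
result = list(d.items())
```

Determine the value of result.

Step 1: d.items() returns (key, value) pairs in insertion order.
Therefore result = [('f', 20), ('c', 11), ('b', 8)].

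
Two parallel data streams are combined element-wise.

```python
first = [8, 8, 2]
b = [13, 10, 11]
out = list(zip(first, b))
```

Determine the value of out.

Step 1: zip pairs elements at same index:
  Index 0: (8, 13)
  Index 1: (8, 10)
  Index 2: (2, 11)
Therefore out = [(8, 13), (8, 10), (2, 11)].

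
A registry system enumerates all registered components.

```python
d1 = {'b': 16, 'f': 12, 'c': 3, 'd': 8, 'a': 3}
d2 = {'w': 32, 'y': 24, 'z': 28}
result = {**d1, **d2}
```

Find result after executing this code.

Step 1: Merge d1 and d2 (d2 values override on key conflicts).
Step 2: d1 has keys ['b', 'f', 'c', 'd', 'a'], d2 has keys ['w', 'y', 'z'].
Therefore result = {'b': 16, 'f': 12, 'c': 3, 'd': 8, 'a': 3, 'w': 32, 'y': 24, 'z': 28}.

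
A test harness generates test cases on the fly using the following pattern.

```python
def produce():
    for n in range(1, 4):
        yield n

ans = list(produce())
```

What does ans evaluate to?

Step 1: The generator yields each value from range(1, 4).
Step 2: list() consumes all yields: [1, 2, 3].
Therefore ans = [1, 2, 3].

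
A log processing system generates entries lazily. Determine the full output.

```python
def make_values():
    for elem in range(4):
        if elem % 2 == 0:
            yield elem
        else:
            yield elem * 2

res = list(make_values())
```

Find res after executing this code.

Step 1: For each elem in range(4), yield elem if even, else elem*2:
  elem=0 (even): yield 0
  elem=1 (odd): yield 1*2 = 2
  elem=2 (even): yield 2
  elem=3 (odd): yield 3*2 = 6
Therefore res = [0, 2, 2, 6].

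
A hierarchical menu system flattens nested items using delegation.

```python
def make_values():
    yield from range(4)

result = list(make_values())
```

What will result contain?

Step 1: yield from delegates to the iterable, yielding each element.
Step 2: Collected values: [0, 1, 2, 3].
Therefore result = [0, 1, 2, 3].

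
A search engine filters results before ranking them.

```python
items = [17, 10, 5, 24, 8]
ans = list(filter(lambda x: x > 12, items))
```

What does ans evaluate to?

Step 1: Filter elements > 12:
  17: kept
  10: removed
  5: removed
  24: kept
  8: removed
Therefore ans = [17, 24].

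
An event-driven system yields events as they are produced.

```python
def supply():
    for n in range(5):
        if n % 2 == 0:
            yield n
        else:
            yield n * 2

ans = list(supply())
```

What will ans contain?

Step 1: For each n in range(5), yield n if even, else n*2:
  n=0 (even): yield 0
  n=1 (odd): yield 1*2 = 2
  n=2 (even): yield 2
  n=3 (odd): yield 3*2 = 6
  n=4 (even): yield 4
Therefore ans = [0, 2, 2, 6, 4].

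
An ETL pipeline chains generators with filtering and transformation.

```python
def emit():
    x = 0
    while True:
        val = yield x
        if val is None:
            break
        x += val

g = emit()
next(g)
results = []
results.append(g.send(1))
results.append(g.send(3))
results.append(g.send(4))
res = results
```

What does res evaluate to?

Step 1: next(g) -> yield 0.
Step 2: send(1) -> x = 1, yield 1.
Step 3: send(3) -> x = 4, yield 4.
Step 4: send(4) -> x = 8, yield 8.
Therefore res = [1, 4, 8].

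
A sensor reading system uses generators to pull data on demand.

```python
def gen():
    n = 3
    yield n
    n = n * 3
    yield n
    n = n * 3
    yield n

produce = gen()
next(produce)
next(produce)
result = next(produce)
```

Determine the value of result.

Step 1: Trace through generator execution:
  Yield 1: n starts at 3, yield 3
  Yield 2: n = 3 * 3 = 9, yield 9
  Yield 3: n = 9 * 3 = 27, yield 27
Step 2: First next() gets 3, second next() gets the second value, third next() yields 27.
Therefore result = 27.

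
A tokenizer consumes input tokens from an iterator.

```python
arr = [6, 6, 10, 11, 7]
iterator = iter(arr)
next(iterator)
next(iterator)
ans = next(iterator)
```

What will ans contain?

Step 1: Create iterator over [6, 6, 10, 11, 7].
Step 2: next() consumes 6.
Step 3: next() consumes 6.
Step 4: next() returns 10.
Therefore ans = 10.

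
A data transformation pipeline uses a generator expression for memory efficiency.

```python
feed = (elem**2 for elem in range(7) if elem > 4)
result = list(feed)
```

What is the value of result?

Step 1: For range(7), keep elem > 4, then square:
  elem=0: 0 <= 4, excluded
  elem=1: 1 <= 4, excluded
  elem=2: 2 <= 4, excluded
  elem=3: 3 <= 4, excluded
  elem=4: 4 <= 4, excluded
  elem=5: 5 > 4, yield 5**2 = 25
  elem=6: 6 > 4, yield 6**2 = 36
Therefore result = [25, 36].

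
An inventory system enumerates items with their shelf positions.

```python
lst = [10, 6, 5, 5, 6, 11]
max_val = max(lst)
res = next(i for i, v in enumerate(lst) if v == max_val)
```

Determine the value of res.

Step 1: max([10, 6, 5, 5, 6, 11]) = 11.
Step 2: Find first index where value == 11:
  Index 0: 10 != 11
  Index 1: 6 != 11
  Index 2: 5 != 11
  Index 3: 5 != 11
  Index 4: 6 != 11
  Index 5: 11 == 11, found!
Therefore res = 5.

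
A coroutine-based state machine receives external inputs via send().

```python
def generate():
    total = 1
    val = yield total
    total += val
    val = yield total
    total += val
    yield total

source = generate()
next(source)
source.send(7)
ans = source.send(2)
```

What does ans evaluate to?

Step 1: next() -> yield total=1.
Step 2: send(7) -> val=7, total = 1+7 = 8, yield 8.
Step 3: send(2) -> val=2, total = 8+2 = 10, yield 10.
Therefore ans = 10.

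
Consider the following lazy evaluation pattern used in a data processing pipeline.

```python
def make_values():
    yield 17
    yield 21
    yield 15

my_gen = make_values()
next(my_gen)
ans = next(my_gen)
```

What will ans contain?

Step 1: make_values() creates a generator.
Step 2: next(my_gen) yields 17 (consumed and discarded).
Step 3: next(my_gen) yields 21, assigned to ans.
Therefore ans = 21.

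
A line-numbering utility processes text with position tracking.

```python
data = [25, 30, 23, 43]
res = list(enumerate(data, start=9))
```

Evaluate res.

Step 1: enumerate with start=9:
  (9, 25)
  (10, 30)
  (11, 23)
  (12, 43)
Therefore res = [(9, 25), (10, 30), (11, 23), (12, 43)].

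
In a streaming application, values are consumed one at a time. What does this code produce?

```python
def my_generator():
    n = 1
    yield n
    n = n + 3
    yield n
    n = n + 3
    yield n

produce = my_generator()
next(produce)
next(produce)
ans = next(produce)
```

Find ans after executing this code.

Step 1: Trace through generator execution:
  Yield 1: n starts at 1, yield 1
  Yield 2: n = 1 + 3 = 4, yield 4
  Yield 3: n = 4 + 3 = 7, yield 7
Step 2: First next() gets 1, second next() gets the second value, third next() yields 7.
Therefore ans = 7.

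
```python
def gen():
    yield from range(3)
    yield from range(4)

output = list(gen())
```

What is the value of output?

Step 1: Trace yields in order:
  yield 0
  yield 1
  yield 2
  yield 0
  yield 1
  yield 2
  yield 3
Therefore output = [0, 1, 2, 0, 1, 2, 3].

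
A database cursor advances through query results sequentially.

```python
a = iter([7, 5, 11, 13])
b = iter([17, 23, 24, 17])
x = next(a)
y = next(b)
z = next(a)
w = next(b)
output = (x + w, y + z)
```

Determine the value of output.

Step 1: a iterates [7, 5, 11, 13], b iterates [17, 23, 24, 17].
Step 2: x = next(a) = 7, y = next(b) = 17.
Step 3: z = next(a) = 5, w = next(b) = 23.
Step 4: output = (7 + 23, 17 + 5) = (30, 22).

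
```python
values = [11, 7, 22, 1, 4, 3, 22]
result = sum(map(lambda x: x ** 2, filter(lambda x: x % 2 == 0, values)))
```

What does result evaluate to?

Step 1: Filter even numbers from [11, 7, 22, 1, 4, 3, 22]: [22, 4, 22]
Step 2: Square each: [484, 16, 484]
Step 3: Sum = 984.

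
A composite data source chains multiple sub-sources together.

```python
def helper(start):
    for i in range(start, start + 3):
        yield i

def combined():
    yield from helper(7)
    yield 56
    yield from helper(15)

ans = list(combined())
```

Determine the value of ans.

Step 1: combined() delegates to helper(7):
  yield 7
  yield 8
  yield 9
Step 2: yield 56
Step 3: Delegates to helper(15):
  yield 15
  yield 16
  yield 17
Therefore ans = [7, 8, 9, 56, 15, 16, 17].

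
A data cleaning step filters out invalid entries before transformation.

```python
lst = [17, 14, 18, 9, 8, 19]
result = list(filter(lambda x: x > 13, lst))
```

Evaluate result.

Step 1: Filter elements > 13:
  17: kept
  14: kept
  18: kept
  9: removed
  8: removed
  19: kept
Therefore result = [17, 14, 18, 19].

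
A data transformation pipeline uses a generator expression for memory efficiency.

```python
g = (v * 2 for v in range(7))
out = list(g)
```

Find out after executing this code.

Step 1: For each v in range(7), compute v*2:
  v=0: 0*2 = 0
  v=1: 1*2 = 2
  v=2: 2*2 = 4
  v=3: 3*2 = 6
  v=4: 4*2 = 8
  v=5: 5*2 = 10
  v=6: 6*2 = 12
Therefore out = [0, 2, 4, 6, 8, 10, 12].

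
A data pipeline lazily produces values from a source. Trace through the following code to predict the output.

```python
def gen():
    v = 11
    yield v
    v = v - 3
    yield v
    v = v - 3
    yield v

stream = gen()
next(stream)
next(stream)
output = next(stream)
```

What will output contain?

Step 1: Trace through generator execution:
  Yield 1: v starts at 11, yield 11
  Yield 2: v = 11 - 3 = 8, yield 8
  Yield 3: v = 8 - 3 = 5, yield 5
Step 2: First next() gets 11, second next() gets the second value, third next() yields 5.
Therefore output = 5.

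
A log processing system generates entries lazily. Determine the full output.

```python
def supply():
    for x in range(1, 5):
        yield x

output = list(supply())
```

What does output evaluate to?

Step 1: The generator yields each value from range(1, 5).
Step 2: list() consumes all yields: [1, 2, 3, 4].
Therefore output = [1, 2, 3, 4].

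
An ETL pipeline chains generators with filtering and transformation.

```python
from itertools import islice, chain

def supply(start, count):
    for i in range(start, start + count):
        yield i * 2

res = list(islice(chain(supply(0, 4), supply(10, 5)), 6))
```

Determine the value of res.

Step 1: supply(0, 4) yields [0, 2, 4, 6].
Step 2: supply(10, 5) yields [20, 22, 24, 26, 28].
Step 3: chain concatenates: [0, 2, 4, 6, 20, 22, 24, 26, 28].
Step 4: islice takes first 6: [0, 2, 4, 6, 20, 22].
Therefore res = [0, 2, 4, 6, 20, 22].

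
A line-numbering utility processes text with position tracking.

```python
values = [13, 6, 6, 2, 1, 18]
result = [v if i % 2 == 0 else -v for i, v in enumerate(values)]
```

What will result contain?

Step 1: For each (i, v), keep v if i is even, negate if odd:
  i=0 (even): keep 13
  i=1 (odd): negate to -6
  i=2 (even): keep 6
  i=3 (odd): negate to -2
  i=4 (even): keep 1
  i=5 (odd): negate to -18
Therefore result = [13, -6, 6, -2, 1, -18].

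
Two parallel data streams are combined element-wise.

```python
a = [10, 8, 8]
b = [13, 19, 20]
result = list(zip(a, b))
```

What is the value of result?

Step 1: zip pairs elements at same index:
  Index 0: (10, 13)
  Index 1: (8, 19)
  Index 2: (8, 20)
Therefore result = [(10, 13), (8, 19), (8, 20)].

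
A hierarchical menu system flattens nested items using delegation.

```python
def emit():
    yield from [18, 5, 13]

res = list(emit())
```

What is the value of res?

Step 1: yield from delegates to the iterable, yielding each element.
Step 2: Collected values: [18, 5, 13].
Therefore res = [18, 5, 13].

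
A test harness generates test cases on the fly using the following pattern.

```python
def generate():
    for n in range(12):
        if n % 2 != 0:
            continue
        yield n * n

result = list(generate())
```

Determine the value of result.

Step 1: Only yield n**2 when n is divisible by 2:
  n=0: 0 % 2 == 0, yield 0**2 = 0
  n=2: 2 % 2 == 0, yield 2**2 = 4
  n=4: 4 % 2 == 0, yield 4**2 = 16
  n=6: 6 % 2 == 0, yield 6**2 = 36
  n=8: 8 % 2 == 0, yield 8**2 = 64
  n=10: 10 % 2 == 0, yield 10**2 = 100
Therefore result = [0, 4, 16, 36, 64, 100].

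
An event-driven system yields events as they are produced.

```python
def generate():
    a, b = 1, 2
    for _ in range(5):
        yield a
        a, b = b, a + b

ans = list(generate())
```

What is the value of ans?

Step 1: Fibonacci-like sequence starting with a=1, b=2:
  Iteration 1: yield a=1, then a,b = 2,3
  Iteration 2: yield a=2, then a,b = 3,5
  Iteration 3: yield a=3, then a,b = 5,8
  Iteration 4: yield a=5, then a,b = 8,13
  Iteration 5: yield a=8, then a,b = 13,21
Therefore ans = [1, 2, 3, 5, 8].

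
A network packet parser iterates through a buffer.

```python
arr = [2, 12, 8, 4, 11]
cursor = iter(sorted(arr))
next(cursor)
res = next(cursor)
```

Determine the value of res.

Step 1: sorted([2, 12, 8, 4, 11]) = [2, 4, 8, 11, 12].
Step 2: Create iterator and skip 1 elements.
Step 3: next() returns 4.
Therefore res = 4.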